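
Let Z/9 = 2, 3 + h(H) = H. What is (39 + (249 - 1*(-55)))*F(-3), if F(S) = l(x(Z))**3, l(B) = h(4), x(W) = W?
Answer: 343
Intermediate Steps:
h(H) = -3 + H
Z = 18 (Z = 9*2 = 18)
l(B) = 1 (l(B) = -3 + 4 = 1)
F(S) = 1 (F(S) = 1**3 = 1)
(39 + (249 - 1*(-55)))*F(-3) = (39 + (249 - 1*(-55)))*1 = (39 + (249 + 55))*1 = (39 + 304)*1 = 343*1 = 343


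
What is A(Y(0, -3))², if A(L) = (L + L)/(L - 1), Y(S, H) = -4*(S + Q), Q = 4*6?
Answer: 36864/9409 ≈ 3.9179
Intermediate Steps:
Q = 24
Y(S, H) = -96 - 4*S (Y(S, H) = -4*(S + 24) = -4*(24 + S) = -96 - 4*S)
A(L) = 2*L/(-1 + L) (A(L) = (2*L)/(-1 + L) = 2*L/(-1 + L))
A(Y(0, -3))² = (2*(-96 - 4*0)/(-1 + (-96 - 4*0)))² = (2*(-96 + 0)/(-1 + (-96 + 0)))² = (2*(-96)/(-1 - 96))² = (2*(-96)/(-97))² = (2*(-96)*(-1/97))² = (192/97)² = 36864/9409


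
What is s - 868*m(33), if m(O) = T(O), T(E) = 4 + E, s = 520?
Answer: -31596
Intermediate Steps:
m(O) = 4 + O
s - 868*m(33) = 520 - 868*(4 + 33) = 520 - 868*37 = 520 - 32116 = -31596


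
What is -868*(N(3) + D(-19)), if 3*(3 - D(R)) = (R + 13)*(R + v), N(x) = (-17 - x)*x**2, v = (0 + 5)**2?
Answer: 143220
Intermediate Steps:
v = 25 (v = 5**2 = 25)
N(x) = x**2*(-17 - x)
D(R) = 3 - (13 + R)*(25 + R)/3 (D(R) = 3 - (R + 13)*(R + 25)/3 = 3 - (13 + R)*(25 + R)/3)
-868*(N(3) + D(-19)) = -868*(3**2*(-17 - 1*3) + (-316/3 - 38/3*(-19) - 1/3*(-19)**2)) = -868*(9*(-17 - 3) + (-316/3 + 722/3 - 1/3*361)) = -868*(9*(-20) + (-316/3 + 722/3 - 361/3)) = -868*(-180 + 15) = -868*(-165) = 143220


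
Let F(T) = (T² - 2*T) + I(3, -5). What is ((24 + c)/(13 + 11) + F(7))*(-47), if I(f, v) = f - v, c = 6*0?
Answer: -2068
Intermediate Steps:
c = 0
F(T) = 8 + T² - 2*T (F(T) = (T² - 2*T) + (3 - 1*(-5)) = (T² - 2*T) + (3 + 5) = (T² - 2*T) + 8 = 8 + T² - 2*T)
((24 + c)/(13 + 11) + F(7))*(-47) = ((24 + 0)/(13 + 11) + (8 + 7² - 2*7))*(-47) = (24/24 + (8 + 49 - 14))*(-47) = (24*(1/24) + 43)*(-47) = (1 + 43)*(-47) = 44*(-47) = -2068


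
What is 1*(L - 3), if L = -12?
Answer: -15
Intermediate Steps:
1*(L - 3) = 1*(-12 - 3) = 1*(-15) = -15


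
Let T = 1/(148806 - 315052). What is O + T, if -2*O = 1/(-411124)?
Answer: -328001/68347720504 ≈ -4.7990e-6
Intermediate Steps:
T = -1/166246 (T = 1/(-166246) = -1/166246 ≈ -6.0152e-6)
O = 1/822248 (O = -½/(-411124) = -½*(-1/411124) = 1/822248 ≈ 1.2162e-6)
O + T = 1/822248 - 1/166246 = -328001/68347720504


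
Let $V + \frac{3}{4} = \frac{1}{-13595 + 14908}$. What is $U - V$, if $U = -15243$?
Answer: $- \frac{80052301}{5252} \approx -15242.0$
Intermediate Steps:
$V = - \frac{3935}{5252}$ ($V = - \frac{3}{4} + \frac{1}{-13595 + 14908} = - \frac{3}{4} + \frac{1}{1313} = - \frac{3935}{5252} \approx -0.74924$)
$U - V = -15243 - - \frac{3935}{5252} = -15243 + \frac{3935}{5252} = - \frac{80052301}{5252}$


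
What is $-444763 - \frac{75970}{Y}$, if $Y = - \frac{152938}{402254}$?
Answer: $- \frac{18730963657}{76469} \approx -2.4495 \cdot 10^{5}$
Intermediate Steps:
$Y = - \frac{76469}{201127}$ ($Y = \left(-152938\right) \frac{1}{402254} = - \frac{76469}{201127} \approx -0.3802$)
$-444763 - \frac{75970}{Y} = -444763 - \frac{75970}{- \frac{76469}{201127}} = -444763 - - \frac{15279618190}{76469} = -444763 + \frac{15279618190}{76469} = - \frac{18730963657}{76469}$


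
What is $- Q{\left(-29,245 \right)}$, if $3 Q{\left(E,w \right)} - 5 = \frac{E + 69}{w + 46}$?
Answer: $- \frac{1495}{873} \approx -1.7125$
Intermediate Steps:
$Q{\left(E,w \right)} = \frac{5}{3} + \frac{69 + E}{3 \left(46 + w\right)}$ ($Q{\left(E,w \right)} = \frac{5}{3} + \frac{\left(E + 69\right) \frac{1}{w + 46}}{3} = \frac{5}{3} + \frac{\left(69 + E\right) \frac{1}{46 + w}}{3} = \frac{5}{3} + \frac{\frac{1}{46 + w} \left(69 + E\right)}{3} = \frac{5}{3} + \frac{69 + E}{3 \left(46 + w\right)}$)
$- Q{\left(-29,245 \right)} = - \frac{299 - 29 + 5 \cdot 245}{3 \left(46 + 245\right)} = - \frac{299 - 29 + 1225}{3 \cdot 291} = - \frac{1495}{3 \cdot 291} = \left(-1\right) \frac{1495}{873} = - \frac{1495}{873}$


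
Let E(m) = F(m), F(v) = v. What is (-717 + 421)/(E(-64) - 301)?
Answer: 296/365 ≈ 0.81096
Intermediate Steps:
E(m) = m
(-717 + 421)/(E(-64) - 301) = (-717 + 421)/(-64 - 301) = -296/(-365) = -296*(-1/365) = 296/365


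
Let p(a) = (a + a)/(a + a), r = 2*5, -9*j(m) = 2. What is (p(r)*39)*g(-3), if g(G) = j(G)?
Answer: -26/3 ≈ -8.6667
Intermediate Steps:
j(m) = -2/9 (j(m) = -⅑*2 = -2/9)
r = 10
g(G) = -2/9
p(a) = 1 (p(a) = (2*a)/((2*a)) = (2*a)*(1/(2*a)) = 1)
(p(r)*39)*g(-3) = (1*39)*(-2/9) = 39*(-2/9) = -26/3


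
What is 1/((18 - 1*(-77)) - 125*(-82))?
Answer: 1/10345 ≈ 9.6665e-5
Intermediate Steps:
1/((18 - 1*(-77)) - 125*(-82)) = 1/((18 + 77) + 10250) = 1/(95 + 10250) = 1/10345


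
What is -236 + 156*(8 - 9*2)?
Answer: -1796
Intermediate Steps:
-236 + 156*(8 - 9*2) = -236 + 156*(8 - 18) = -236 + 156*(-10) = -236 - 1560 = -1796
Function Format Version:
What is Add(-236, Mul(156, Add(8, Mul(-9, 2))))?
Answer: -1796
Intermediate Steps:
Add(-236, Mul(156, Add(8, Mul(-9, 2)))) = Add(-236, Mul(156, Add(8, -18))) = Add(-236, Mul(156, -10)) = Add(-236, -1560) = -1796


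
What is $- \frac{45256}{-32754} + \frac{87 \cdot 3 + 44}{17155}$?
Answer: $\frac{78635665}{56189487} \approx 1.3995$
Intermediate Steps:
$- \frac{45256}{-32754} + \frac{87 \cdot 3 + 44}{17155} = \left(-45256\right) \left(- \frac{1}{32754}\right) + \left(261 + 44\right) \frac{1}{17155} = \frac{22628}{16377} + 305 \cdot \frac{1}{17155} = \frac{22628}{16377} + \frac{61}{3431} = \frac{78635665}{56189487}$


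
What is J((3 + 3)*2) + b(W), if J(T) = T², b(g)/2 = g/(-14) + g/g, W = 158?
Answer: 864/7 ≈ 123.43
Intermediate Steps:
b(g) = 2 - g/7 (b(g) = 2*(g/(-14) + g/g) = 2*(g*(-1/14) + 1) = 2*(-g/14 + 1) = 2*(1 - g/14) = 2 - g/7)
J((3 + 3)*2) + b(W) = ((3 + 3)*2)² + (2 - ⅐*158) = (6*2)² + (2 - 158/7) = 12² - 144/7 = 144 - 144/7 = 864/7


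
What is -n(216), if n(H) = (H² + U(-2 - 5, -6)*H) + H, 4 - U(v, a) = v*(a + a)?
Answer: -29592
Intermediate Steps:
U(v, a) = 4 - 2*a*v (U(v, a) = 4 - v*(a + a) = 4 - v*2*a = 4 - 2*a*v)
n(H) = H² - 79*H (n(H) = (H² + (4 - 2*(-6)*(-2 - 5))*H) + H = (H² + (4 - 2*(-6)*(-7))*H) + H = (H² + (4 - 84)*H) + H = (H² - 80*H) + H = H² - 79*H)
-n(216) = -216*(-79 + 216) = -216*137 = -1*29592 = -29592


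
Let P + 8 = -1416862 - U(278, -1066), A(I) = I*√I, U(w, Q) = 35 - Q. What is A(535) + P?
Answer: -1417971 + 535*√535 ≈ -1.4056e+6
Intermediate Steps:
A(I) = I^(3/2)
P = -1417971 (P = -8 + (-1416862 - (35 - 1*(-1066))) = -8 + (-1416862 - (35 + 1066)) = -8 + (-1416862 - 1*1101) = -8 + (-1416862 - 1101) = -8 - 1417963 = -1417971)
A(535) + P = 535^(3/2) - 1417971 = 535*√535 - 1417971 = -1417971 + 535*√535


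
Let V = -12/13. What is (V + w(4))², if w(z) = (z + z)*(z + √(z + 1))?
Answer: 217296/169 + 6464*√5/13 ≈ 2397.6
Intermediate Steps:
w(z) = 2*z*(z + √(1 + z)) (w(z) = (2*z)*(z + √(1 + z)) = 2*z*(z + √(1 + z)))
V = -12/13 (V = -12*1/13 = -12/13 ≈ -0.92308)
(V + w(4))² = (-12/13 + 2*4*(4 + √(1 + 4)))² = (-12/13 + 2*4*(4 + √5))² = (-12/13 + (32 + 8*√5))² = (404/13 + 8*√5)²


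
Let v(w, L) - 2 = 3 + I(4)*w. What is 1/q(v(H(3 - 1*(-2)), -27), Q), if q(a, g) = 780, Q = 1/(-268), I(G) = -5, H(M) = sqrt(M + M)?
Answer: 1/780 ≈ 0.0012821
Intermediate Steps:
H(M) = sqrt(2)*sqrt(M) (H(M) = sqrt(2*M) = sqrt(2)*sqrt(M))
Q = -1/268 ≈ -0.0037313
v(w, L) = 5 - 5*w (v(w, L) = 2 + (3 - 5*w) = 5 - 5*w)
1/q(v(H(3 - 1*(-2)), -27), Q) = 1/780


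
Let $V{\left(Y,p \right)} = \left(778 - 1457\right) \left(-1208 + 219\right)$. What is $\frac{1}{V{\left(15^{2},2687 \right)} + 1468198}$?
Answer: $\frac{1}{2139729} \approx 4.6735 \cdot 10^{-7}$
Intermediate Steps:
$V{\left(Y,p \right)} = 671531$ ($V{\left(Y,p \right)} = \left(-679\right) \left(-989\right) = 671531$)
$\frac{1}{V{\left(15^{2},2687 \right)} + 1468198} = \frac{1}{671531 + 1468198} = \frac{1}{2139729}$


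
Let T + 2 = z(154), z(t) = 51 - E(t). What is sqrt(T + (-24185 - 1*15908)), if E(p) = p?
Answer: I*sqrt(40198) ≈ 200.49*I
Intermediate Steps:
z(t) = 51 - t
T = -105 (T = -2 + (51 - 1*154) = -2 + (51 - 154) = -2 - 103 = -105)
sqrt(T + (-24185 - 1*15908)) = sqrt(-105 + (-24185 - 1*15908)) = sqrt(-105 + (-24185 - 15908)) = sqrt(-105 - 40093) = sqrt(-40198) = I*sqrt(40198)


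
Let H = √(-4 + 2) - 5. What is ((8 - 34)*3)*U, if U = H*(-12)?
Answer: -4680 + 936*I*√2 ≈ -4680.0 + 1323.7*I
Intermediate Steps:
H = -5 + I*√2 (H = √(-2) - 5 = I*√2 - 5 = -5 + I*√2 ≈ -5.0 + 1.4142*I)
U = 60 - 12*I*√2 (U = (-5 + I*√2)*(-12) = 60 - 12*I*√2 ≈ 60.0 - 16.971*I)
((8 - 34)*3)*U = ((8 - 34)*3)*(60 - 12*I*√2) = (-26*3)*(60 - 12*I*√2) = -78*(60 - 12*I*√2) = -4680 + 936*I*√2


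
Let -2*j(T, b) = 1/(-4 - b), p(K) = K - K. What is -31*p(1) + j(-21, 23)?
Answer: 1/54 ≈ 0.018519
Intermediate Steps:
p(K) = 0
j(T, b) = -1/(2*(-4 - b))
-31*p(1) + j(-21, 23) = -31*0 + 1/(2*(4 + 23)) = 0 + (½)/27 = 0 + (½)*(1/27) = 0 + 1/54 = 1/54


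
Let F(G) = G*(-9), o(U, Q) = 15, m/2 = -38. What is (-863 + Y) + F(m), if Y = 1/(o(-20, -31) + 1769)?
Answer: -319335/1784 ≈ -179.00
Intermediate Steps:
m = -76 (m = 2*(-38) = -76)
Y = 1/1784 (Y = 1/(15 + 1769) = 1/1784 ≈ 0.00056054)
F(G) = -9*G
(-863 + Y) + F(m) = (-863 + 1/1784) - 9*(-76) = -1539591/1784 + 684 = -319335/1784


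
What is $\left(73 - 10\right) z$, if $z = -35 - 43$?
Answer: $-4914$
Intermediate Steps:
$z = -78$
$\left(73 - 10\right) z = \left(73 - 10\right) \left(-78\right) = 63 \left(-78\right) = -4914$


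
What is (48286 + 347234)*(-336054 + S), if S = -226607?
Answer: -222543678720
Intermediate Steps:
(48286 + 347234)*(-336054 + S) = (48286 + 347234)*(-336054 - 226607) = 395520*(-562661) = -222543678720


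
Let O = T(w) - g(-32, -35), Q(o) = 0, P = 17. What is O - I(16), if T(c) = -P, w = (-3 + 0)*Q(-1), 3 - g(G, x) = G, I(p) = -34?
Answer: -18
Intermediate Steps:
g(G, x) = 3 - G
w = 0 (w = (-3 + 0)*0 = -3*0 = 0)
T(c) = -17 (T(c) = -1*17 = -17)
O = -52 (O = -17 - (3 - 1*(-32)) = -17 - (3 + 32) = -17 - 1*35 = -17 - 35 = -52)
O - I(16) = -52 - 1*(-34) = -52 + 34 = -18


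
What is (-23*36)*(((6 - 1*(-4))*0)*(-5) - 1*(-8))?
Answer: -6624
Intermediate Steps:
(-23*36)*(((6 - 1*(-4))*0)*(-5) - 1*(-8)) = -828*(((6 + 4)*0)*(-5) + 8) = -828*((10*0)*(-5) + 8) = -828*(0*(-5) + 8) = -828*(0 + 8) = -828*8 = -6624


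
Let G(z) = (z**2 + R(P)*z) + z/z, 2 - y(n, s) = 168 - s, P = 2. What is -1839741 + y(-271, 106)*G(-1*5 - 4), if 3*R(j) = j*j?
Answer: -1843941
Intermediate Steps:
R(j) = j**2/3 (R(j) = (j*j)/3 = j**2/3)
y(n, s) = -166 + s (y(n, s) = 2 - (168 - s) = 2 + (-168 + s) = -166 + s)
G(z) = 1 + z**2 + 4*z/3 (G(z) = (z**2 + ((1/3)*2**2)*z) + z/z = (z**2 + ((1/3)*4)*z) + 1 = (z**2 + 4*z/3) + 1 = 1 + z**2 + 4*z/3)
-1839741 + y(-271, 106)*G(-1*5 - 4) = -1839741 + (-166 + 106)*(1 + (-1*5 - 4)**2 + 4*(-1*5 - 4)/3) = -1839741 - 60*(1 + (-5 - 4)**2 + 4*(-5 - 4)/3) = -1839741 - 60*(1 + (-9)**2 + (4/3)*(-9)) = -1839741 - 60*(1 + 81 - 12) = -1839741 - 60*70 = -1839741 - 4200 = -1843941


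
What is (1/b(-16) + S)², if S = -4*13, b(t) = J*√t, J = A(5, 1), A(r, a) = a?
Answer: (208 + I)²/16 ≈ 2703.9 + 26.0*I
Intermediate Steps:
J = 1
b(t) = √t (b(t) = 1*√t = √t)
S = -52
(1/b(-16) + S)² = (1/(√(-16)) - 52)² = (1/(4*I) - 52)² = (-I/4 - 52)² = (-52 - I/4)²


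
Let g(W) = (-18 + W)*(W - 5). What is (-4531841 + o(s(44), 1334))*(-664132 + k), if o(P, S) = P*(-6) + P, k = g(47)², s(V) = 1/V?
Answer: -40846897891632/11 ≈ -3.7134e+12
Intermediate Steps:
g(W) = (-18 + W)*(-5 + W)
k = 1483524 (k = (90 + 47² - 23*47)² = (90 + 2209 - 1081)² = 1218² = 1483524)
o(P, S) = -5*P (o(P, S) = -6*P + P = -5*P)
(-4531841 + o(s(44), 1334))*(-664132 + k) = (-4531841 - 5/44)*(-664132 + 1483524) = (-4531841 - 5*1/44)*819392 = (-4531841 - 5/44)*819392 = -199401009/44*819392 = -40846897891632/11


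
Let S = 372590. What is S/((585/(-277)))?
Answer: -20641486/117 ≈ -1.7642e+5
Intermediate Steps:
S/((585/(-277))) = 372590/((585/(-277))) = 372590/((585*(-1/277))) = 372590/(-585/277) = 372590*(-277/585) = -20641486/117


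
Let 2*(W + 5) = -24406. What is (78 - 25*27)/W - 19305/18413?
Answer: -224682879/224785904 ≈ -0.99954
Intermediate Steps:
W = -12208 (W = -5 + (1/2)*(-24406) = -5 - 12203 = -12208)
(78 - 25*27)/W - 19305/18413 = (78 - 25*27)/(-12208) - 19305/18413 = (78 - 675)*(-1/12208) - 19305*1/18413 = -597*(-1/12208) - 19305/18413 = 597/12208 - 19305/18413 = -224682879/224785904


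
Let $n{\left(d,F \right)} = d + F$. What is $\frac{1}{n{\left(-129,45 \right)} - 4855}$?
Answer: $- \frac{1}{4939} \approx -0.00020247$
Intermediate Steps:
$n{\left(d,F \right)} = F + d$
$\frac{1}{n{\left(-129,45 \right)} - 4855} = \frac{1}{\left(45 - 129\right) - 4855} = \frac{1}{-84 - 4855} = \frac{1}{-4939} = - \frac{1}{4939}$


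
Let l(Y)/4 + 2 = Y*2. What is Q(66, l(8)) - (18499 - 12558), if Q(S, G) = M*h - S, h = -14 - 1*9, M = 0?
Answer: -6007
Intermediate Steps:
h = -23 (h = -14 - 9 = -23)
l(Y) = -8 + 8*Y (l(Y) = -8 + 4*(Y*2) = -8 + 4*(2*Y) = -8 + 8*Y)
Q(S, G) = -S (Q(S, G) = 0*(-23) - S = 0 - S = -S)
Q(66, l(8)) - (18499 - 12558) = -1*66 - (18499 - 12558) = -66 - 1*5941 = -66 - 5941 = -6007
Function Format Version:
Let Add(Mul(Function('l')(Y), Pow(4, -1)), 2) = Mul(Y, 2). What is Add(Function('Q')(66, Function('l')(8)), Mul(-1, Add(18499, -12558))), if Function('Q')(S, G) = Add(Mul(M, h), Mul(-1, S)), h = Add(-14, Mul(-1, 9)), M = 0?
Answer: -6007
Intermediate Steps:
h = -23 (h = Add(-14, -9) = -23)
Function('l')(Y) = Add(-8, Mul(8, Y)) (Function('l')(Y) = Add(-8, Mul(4, Mul(Y, 2))) = Add(-8, Mul(4, Mul(2, Y))) = Add(-8, Mul(8, Y)))
Function('Q')(S, G) = Mul(-1, S) (Function('Q')(S, G) = Add(Mul(0, -23), Mul(-1, S)) = Add(0, Mul(-1, S)) = Mul(-1, S))
Add(Function('Q')(66, Function('l')(8)), Mul(-1, Add(18499, -12558))) = Add(Mul(-1, 66), Mul(-1, Add(18499, -12558))) = Add(-66, Mul(-1, 5941)) = Add(-66, -5941) = -6007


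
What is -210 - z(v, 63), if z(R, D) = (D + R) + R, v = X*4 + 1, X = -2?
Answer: -259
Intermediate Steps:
v = -7 (v = -2*4 + 1 = -8 + 1 = -7)
z(R, D) = D + 2*R
-210 - z(v, 63) = -210 - (63 + 2*(-7)) = -210 - (63 - 14) = -210 - 1*49 = -210 - 49 = -259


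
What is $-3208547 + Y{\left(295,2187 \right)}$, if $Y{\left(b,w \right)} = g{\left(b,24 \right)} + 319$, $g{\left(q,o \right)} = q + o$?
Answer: $-3207909$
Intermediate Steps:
$g{\left(q,o \right)} = o + q$
$Y{\left(b,w \right)} = 343 + b$ ($Y{\left(b,w \right)} = \left(24 + b\right) + 319 = 343 + b$)
$-3208547 + Y{\left(295,2187 \right)} = -3208547 + \left(343 + 295\right) = -3208547 + 638 = -3207909$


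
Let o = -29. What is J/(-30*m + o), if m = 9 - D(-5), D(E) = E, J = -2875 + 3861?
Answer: -986/449 ≈ -2.1960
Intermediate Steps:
J = 986
m = 14 (m = 9 - 1*(-5) = 9 + 5 = 14)
J/(-30*m + o) = 986/(-30*14 - 29) = 986/(-420 - 29) = 986/(-449) = 986*(-1/449) = -986/449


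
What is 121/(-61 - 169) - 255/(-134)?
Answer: 10609/7705 ≈ 1.3769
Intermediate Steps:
121/(-61 - 169) - 255/(-134) = 121/(-230) - 255*(-1/134) = 121*(-1/230) + 255/134 = -121/230 + 255/134 = 10609/7705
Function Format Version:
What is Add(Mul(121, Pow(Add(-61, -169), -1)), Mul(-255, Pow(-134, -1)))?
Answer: Rational(10609, 7705) ≈ 1.3769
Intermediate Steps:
Add(Mul(121, Pow(Add(-61, -169), -1)), Mul(-255, Pow(-134, -1))) = Add(Mul(121, Pow(-230, -1)), Mul(-255, Rational(-1, 134))) = Add(Mul(121, Rational(-1, 230)), Rational(255, 134)) = Add(Rational(-121, 230), Rational(255, 134)) = Rational(10609, 7705)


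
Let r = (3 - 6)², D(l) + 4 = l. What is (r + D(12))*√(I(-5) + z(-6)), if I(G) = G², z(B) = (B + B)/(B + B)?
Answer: 17*√26 ≈ 86.683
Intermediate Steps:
D(l) = -4 + l
z(B) = 1 (z(B) = (2*B)/((2*B)) = (2*B)*(1/(2*B)) = 1)
r = 9 (r = (-3)² = 9)
(r + D(12))*√(I(-5) + z(-6)) = (9 + (-4 + 12))*√((-5)² + 1) = (9 + 8)*√(25 + 1) = 17*√26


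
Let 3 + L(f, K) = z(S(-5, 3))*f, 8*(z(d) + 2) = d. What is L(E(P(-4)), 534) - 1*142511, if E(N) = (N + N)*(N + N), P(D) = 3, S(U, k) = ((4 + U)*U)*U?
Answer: -285397/2 ≈ -1.4270e+5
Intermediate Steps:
S(U, k) = U**2*(4 + U) (S(U, k) = (U*(4 + U))*U = U**2*(4 + U))
z(d) = -2 + d/8
E(N) = 4*N**2 (E(N) = (2*N)*(2*N) = 4*N**2)
L(f, K) = -3 - 41*f/8 (L(f, K) = -3 + (-2 + ((-5)**2*(4 - 5))/8)*f = -3 + (-2 + (25*(-1))/8)*f = -3 + (-2 + (1/8)*(-25))*f = -3 + (-2 - 25/8)*f = -3 - 41*f/8)
L(E(P(-4)), 534) - 1*142511 = (-3 - 41*3**2/2) - 1*142511 = (-3 - 41*9/2) - 142511 = (-3 - 41/8*36) - 142511 = (-3 - 369/2) - 142511 = -375/2 - 142511 = -285397/2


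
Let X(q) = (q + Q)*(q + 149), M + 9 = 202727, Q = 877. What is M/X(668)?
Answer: 202718/1262265 ≈ 0.16060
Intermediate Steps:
M = 202718 (M = -9 + 202727 = 202718)
X(q) = (149 + q)*(877 + q) (X(q) = (q + 877)*(q + 149) = (877 + q)*(149 + q) = (149 + q)*(877 + q))
M/X(668) = 202718/(130673 + 668**2 + 1026*668) = 202718/(130673 + 446224 + 685368) = 202718/1262265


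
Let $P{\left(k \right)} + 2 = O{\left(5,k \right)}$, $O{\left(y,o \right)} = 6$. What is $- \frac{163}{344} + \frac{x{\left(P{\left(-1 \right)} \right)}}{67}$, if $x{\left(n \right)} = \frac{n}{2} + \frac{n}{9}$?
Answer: $- \frac{90721}{207432} \approx -0.43735$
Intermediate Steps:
$P{\left(k \right)} = 4$ ($P{\left(k \right)} = -2 + 6 = 4$)
$x{\left(n \right)} = \frac{11 n}{18}$ ($x{\left(n \right)} = n \frac{1}{2} + n \frac{1}{9} = \frac{n}{2} + \frac{n}{9} = \frac{11 n}{18}$)
$- \frac{163}{344} + \frac{x{\left(P{\left(-1 \right)} \right)}}{67} = - \frac{163}{344} + \frac{\frac{11}{18} \cdot 4}{67} = \left(-163\right) \frac{1}{344} + \frac{22}{9} \cdot \frac{1}{67} = - \frac{163}{344} + \frac{22}{603} = - \frac{90721}{207432}$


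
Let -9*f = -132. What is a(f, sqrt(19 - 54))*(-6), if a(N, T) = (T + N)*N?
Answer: -3872/3 - 88*I*sqrt(35) ≈ -1290.7 - 520.62*I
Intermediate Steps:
f = 44/3 (f = -1/9*(-132) = 44/3 ≈ 14.667)
a(N, T) = N*(N + T) (a(N, T) = (N + T)*N = N*(N + T))
a(f, sqrt(19 - 54))*(-6) = (44*(44/3 + sqrt(19 - 54))/3)*(-6) = (44*(44/3 + sqrt(-35))/3)*(-6) = (44*(44/3 + I*sqrt(35))/3)*(-6) = (1936/9 + 44*I*sqrt(35)/3)*(-6) = -3872/3 - 88*I*sqrt(35)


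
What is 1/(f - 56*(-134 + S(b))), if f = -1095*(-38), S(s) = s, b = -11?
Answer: 1/49730 ≈ 2.0109e-5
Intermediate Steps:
f = 41610
1/(f - 56*(-134 + S(b))) = 1/(41610 - 56*(-134 - 11)) = 1/(41610 - 56*(-145)) = 1/(41610 + 8120) = 1/49730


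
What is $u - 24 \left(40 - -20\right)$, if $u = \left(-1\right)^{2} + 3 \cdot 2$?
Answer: $-1433$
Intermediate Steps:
$u = 7$ ($u = 1 + 6 = 7$)
$u - 24 \left(40 - -20\right) = 7 - 24 \left(40 - -20\right) = 7 - 24 \left(40 + 20\right) = 7 - 1440 = -1433$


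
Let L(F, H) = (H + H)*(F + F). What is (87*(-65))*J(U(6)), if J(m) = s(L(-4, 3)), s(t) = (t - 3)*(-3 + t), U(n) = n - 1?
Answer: -14708655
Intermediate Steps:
U(n) = -1 + n
L(F, H) = 4*F*H (L(F, H) = (2*H)*(2*F) = 4*F*H)
s(t) = (-3 + t)**2 (s(t) = (-3 + t)*(-3 + t) = (-3 + t)**2)
J(m) = 2601 (J(m) = (-3 + 4*(-4)*3)**2 = (-3 - 48)**2 = (-51)**2 = 2601)
(87*(-65))*J(U(6)) = (87*(-65))*2601 = -5655*2601 = -14708655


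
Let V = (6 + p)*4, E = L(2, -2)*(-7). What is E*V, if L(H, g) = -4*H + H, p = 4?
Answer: 1680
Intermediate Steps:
L(H, g) = -3*H
E = 42 (E = -3*2*(-7) = -6*(-7) = 42)
V = 40 (V = (6 + 4)*4 = 10*4 = 40)
E*V = 42*40 = 1680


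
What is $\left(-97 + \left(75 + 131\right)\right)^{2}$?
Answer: $11881$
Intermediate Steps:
$\left(-97 + \left(75 + 131\right)\right)^{2} = \left(-97 + 206\right)^{2} = 109^{2} = 11881$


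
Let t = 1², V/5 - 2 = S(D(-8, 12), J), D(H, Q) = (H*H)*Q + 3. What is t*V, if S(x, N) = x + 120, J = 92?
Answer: 4465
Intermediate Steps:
D(H, Q) = 3 + Q*H² (D(H, Q) = H²*Q + 3 = Q*H² + 3 = 3 + Q*H²)
S(x, N) = 120 + x
V = 4465 (V = 10 + 5*(120 + (3 + 12*(-8)²)) = 10 + 5*(120 + (3 + 12*64)) = 10 + 5*(120 + (3 + 768)) = 10 + 5*(120 + 771) = 10 + 5*891 = 10 + 4455 = 4465)
t = 1
t*V = 1*4465 = 4465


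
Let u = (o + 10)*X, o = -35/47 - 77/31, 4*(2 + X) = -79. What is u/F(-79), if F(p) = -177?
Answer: 143057/171926 ≈ 0.83208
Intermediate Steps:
X = -87/4 (X = -2 + (¼)*(-79) = -2 - 79/4 = -87/4 ≈ -21.750)
o = -4704/1457 (o = -35*1/47 - 77*1/31 = -35/47 - 77/31 = -4704/1457 ≈ -3.2285)
u = -429171/2914 (u = (-4704/1457 + 10)*(-87/4) = (9866/1457)*(-87/4) = -429171/2914 ≈ -147.28)
u/F(-79) = -429171/2914/(-177) = -429171/2914*(-1/177) = 143057/171926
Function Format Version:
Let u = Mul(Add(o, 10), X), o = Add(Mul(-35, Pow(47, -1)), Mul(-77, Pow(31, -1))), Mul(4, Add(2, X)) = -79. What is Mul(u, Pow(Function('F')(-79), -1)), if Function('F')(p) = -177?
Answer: Rational(143057, 171926) ≈ 0.83208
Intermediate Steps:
X = Rational(-87, 4) (X = Add(-2, Mul(Rational(1, 4), -79)) = Add(-2, Rational(-79, 4)) = Rational(-87, 4) ≈ -21.750)
o = Rational(-4704, 1457) (o = Add(Mul(-35, Rational(1, 47)), Mul(-77, Rational(1, 31))) = Add(Rational(-35, 47), Rational(-77, 31)) = Rational(-4704, 1457) ≈ -3.2285)
u = Rational(-429171, 2914) (u = Mul(Add(Rational(-4704, 1457), 10), Rational(-87, 4)) = Mul(Rational(9866, 1457), Rational(-87, 4)) = Rational(-429171, 2914) ≈ -147.28)
Mul(u, Pow(Function('F')(-79), -1)) = Mul(Rational(-429171, 2914), Pow(-177, -1)) = Mul(Rational(-429171, 2914), Rational(-1, 177)) = Rational(143057, 171926)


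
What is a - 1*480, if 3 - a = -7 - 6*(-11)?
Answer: -536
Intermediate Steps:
a = -56 (a = 3 - (-7 - 6*(-11)) = 3 - (-7 + 66) = 3 - 1*59 = 3 - 59 = -56)
a - 1*480 = -56 - 1*480 = -56 - 480 = -536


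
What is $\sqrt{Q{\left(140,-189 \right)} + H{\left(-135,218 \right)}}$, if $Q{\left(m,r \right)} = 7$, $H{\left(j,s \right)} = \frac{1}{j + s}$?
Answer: $\frac{\sqrt{48306}}{83} \approx 2.648$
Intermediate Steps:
$\sqrt{Q{\left(140,-189 \right)} + H{\left(-135,218 \right)}} = \sqrt{7 + \frac{1}{-135 + 218}} = \sqrt{7 + \frac{1}{83}} = \sqrt{\frac{582}{83}} = \frac{\sqrt{48306}}{83}$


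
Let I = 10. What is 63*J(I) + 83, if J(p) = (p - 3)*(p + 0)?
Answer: 4493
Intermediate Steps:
J(p) = p*(-3 + p) (J(p) = (-3 + p)*p = p*(-3 + p))
63*J(I) + 83 = 63*(10*(-3 + 10)) + 83 = 63*(10*7) + 83 = 63*70 + 83 = 4410 + 83 = 4493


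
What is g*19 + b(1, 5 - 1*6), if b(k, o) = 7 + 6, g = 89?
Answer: 1704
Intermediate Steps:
b(k, o) = 13
g*19 + b(1, 5 - 1*6) = 89*19 + 13 = 1691 + 13 = 1704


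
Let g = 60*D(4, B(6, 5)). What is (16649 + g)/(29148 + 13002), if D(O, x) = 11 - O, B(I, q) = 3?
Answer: 17069/42150 ≈ 0.40496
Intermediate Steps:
g = 420 (g = 60*(11 - 1*4) = 60*(11 - 4) = 60*7 = 420)
(16649 + g)/(29148 + 13002) = (16649 + 420)/(29148 + 13002) = 17069/42150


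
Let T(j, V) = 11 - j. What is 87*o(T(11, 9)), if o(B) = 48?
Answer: 4176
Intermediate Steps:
87*o(T(11, 9)) = 87*48 = 4176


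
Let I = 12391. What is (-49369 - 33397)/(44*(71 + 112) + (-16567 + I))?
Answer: -41383/1938 ≈ -21.353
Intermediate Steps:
(-49369 - 33397)/(44*(71 + 112) + (-16567 + I)) = (-49369 - 33397)/(44*(71 + 112) + (-16567 + 12391)) = -82766/(44*183 - 4176) = -82766/(8052 - 4176) = -82766/3876 = -82766*1/3876 = -41383/1938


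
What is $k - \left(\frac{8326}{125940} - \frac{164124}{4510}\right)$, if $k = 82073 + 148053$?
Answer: $\frac{1307297608907}{5679894} \approx 2.3016 \cdot 10^{5}$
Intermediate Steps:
$k = 230126$
$k - \left(\frac{8326}{125940} - \frac{164124}{4510}\right) = 230126 - \left(\frac{8326}{125940} - \frac{164124}{4510}\right) = 230126 - \left(8326 \cdot \frac{1}{125940} - \frac{82062}{2255}\right) = 230126 - \left(\frac{4163}{62970} - \frac{82062}{2255}\right) = 230126 - - \frac{206322263}{5679894} = 230126 + \frac{206322263}{5679894} = \frac{1307297608907}{5679894}$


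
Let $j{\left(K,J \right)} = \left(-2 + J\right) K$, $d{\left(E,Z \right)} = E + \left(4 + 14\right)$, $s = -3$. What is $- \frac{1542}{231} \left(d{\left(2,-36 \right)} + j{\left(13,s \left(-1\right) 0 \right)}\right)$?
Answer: $\frac{3084}{77} \approx 40.052$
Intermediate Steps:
$d{\left(E,Z \right)} = 18 + E$ ($d{\left(E,Z \right)} = E + 18 = 18 + E$)
$j{\left(K,J \right)} = K \left(-2 + J\right)$
$- \frac{1542}{231} \left(d{\left(2,-36 \right)} + j{\left(13,s \left(-1\right) 0 \right)}\right) = - \frac{1542}{231} \left(\left(18 + 2\right) + 13 \left(-2 + \left(-3\right) \left(-1\right) 0\right)\right) = \left(-1542\right) \frac{1}{231} \left(20 + 13 \left(-2 + 3 \cdot 0\right)\right) = - \frac{514 \left(20 + 13 \left(-2 + 0\right)\right)}{77} = - \frac{514 \left(20 + 13 \left(-2\right)\right)}{77} = - \frac{514 \left(20 - 26\right)}{77} = \left(- \frac{514}{77}\right) \left(-6\right) = \frac{3084}{77}$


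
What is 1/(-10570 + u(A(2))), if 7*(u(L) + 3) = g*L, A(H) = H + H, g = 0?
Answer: -1/10573 ≈ -9.4581e-5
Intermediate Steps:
A(H) = 2*H
u(L) = -3 (u(L) = -3 + (0*L)/7 = -3 + (⅐)*0 = -3 + 0 = -3)
1/(-10570 + u(A(2))) = 1/(-10570 - 3) = 1/(-10573) = -1/10573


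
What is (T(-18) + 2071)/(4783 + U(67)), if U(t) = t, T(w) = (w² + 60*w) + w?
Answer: 1297/4850 ≈ 0.26742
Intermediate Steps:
T(w) = w² + 61*w
(T(-18) + 2071)/(4783 + U(67)) = (-18*(61 - 18) + 2071)/(4783 + 67) = (-18*43 + 2071)/4850 = (-774 + 2071)*(1/4850) = 1297*(1/4850) = 1297/4850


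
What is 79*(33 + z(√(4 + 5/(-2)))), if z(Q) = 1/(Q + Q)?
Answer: 2607 + 79*√6/6 ≈ 2639.3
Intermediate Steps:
z(Q) = 1/(2*Q)
79*(33 + z(√(4 + 5/(-2)))) = 79*(33 + 1/(2*(√(4 + 5/(-2))))) = 79*(33 + 1/(2*(√(4 + 5*(-½))))) = 79*(33 + 1/(2*(√(4 - 5/2)))) = 79*(33 + 1/(2*(√(3/2)))) = 79*(33 + 1/(2*((√6/2)))) = 79*(33 + (√6/3)/2) = 79*(33 + √6/6) = 2607 + 79*√6/6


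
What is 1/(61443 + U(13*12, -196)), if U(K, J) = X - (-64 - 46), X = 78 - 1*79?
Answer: 1/61552 ≈ 1.6246e-5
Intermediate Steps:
X = -1 (X = 78 - 79 = -1)
U(K, J) = 109 (U(K, J) = -1 - (-64 - 46) = -1 - 1*(-110) = -1 + 110 = 109)
1/(61443 + U(13*12, -196)) = 1/(61443 + 109) = 1/61552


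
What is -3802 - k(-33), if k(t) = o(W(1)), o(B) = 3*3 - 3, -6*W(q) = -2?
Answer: -3808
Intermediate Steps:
W(q) = 1/3 (W(q) = -1/6*(-2) = 1/3)
o(B) = 6 (o(B) = 9 - 3 = 6)
k(t) = 6
-3802 - k(-33) = -3802 - 1*6 = -3802 - 6 = -3808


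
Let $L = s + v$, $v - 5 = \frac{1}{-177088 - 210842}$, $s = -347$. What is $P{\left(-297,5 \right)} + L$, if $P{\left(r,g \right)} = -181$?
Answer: $- \frac{202887391}{387930} \approx -523.0$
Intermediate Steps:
$v = \frac{1939649}{387930}$ ($v = 5 + \frac{1}{-177088 - 210842} = 5 + \frac{1}{-387930} = 5 - \frac{1}{387930} = \frac{1939649}{387930} \approx 5.0$)
$L = - \frac{132672061}{387930}$ ($L = -347 + \frac{1939649}{387930} = - \frac{132672061}{387930} \approx -342.0$)
$P{\left(-297,5 \right)} + L = -181 - \frac{132672061}{387930} = - \frac{202887391}{387930}$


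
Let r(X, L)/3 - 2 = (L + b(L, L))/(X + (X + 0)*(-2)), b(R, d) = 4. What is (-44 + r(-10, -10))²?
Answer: 39601/25 ≈ 1584.0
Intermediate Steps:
r(X, L) = 6 - 3*(4 + L)/X (r(X, L) = 6 + 3*((L + 4)/(X + (X + 0)*(-2))) = 6 + 3*((4 + L)/(X + X*(-2))) = 6 + 3*((4 + L)/(X - 2*X)) = 6 + 3*((4 + L)/((-X))) = 6 + 3*((4 + L)*(-1/X)) = 6 + 3*(-(4 + L)/X) = 6 - 3*(4 + L)/X)
(-44 + r(-10, -10))² = (-44 + 3*(-4 - 1*(-10) + 2*(-10))/(-10))² = (-44 + 3*(-⅒)*(-4 + 10 - 20))² = (-44 + 3*(-⅒)*(-14))² = (-44 + 21/5)² = (-199/5)² = 39601/25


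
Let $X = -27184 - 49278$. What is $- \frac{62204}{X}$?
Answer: $\frac{31102}{38231} \approx 0.81353$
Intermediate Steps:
$X = -76462$ ($X = -27184 - 49278 = -76462$)
$- \frac{62204}{X} = - \frac{62204}{-76462} = \left(-62204\right) \left(- \frac{1}{76462}\right) = \frac{31102}{38231}$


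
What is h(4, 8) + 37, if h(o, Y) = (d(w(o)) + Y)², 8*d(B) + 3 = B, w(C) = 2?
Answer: 6337/64 ≈ 99.016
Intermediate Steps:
d(B) = -3/8 + B/8
h(o, Y) = (-⅛ + Y)² (h(o, Y) = ((-3/8 + (⅛)*2) + Y)² = ((-3/8 + ¼) + Y)² = (-⅛ + Y)²)
h(4, 8) + 37 = (-1 + 8*8)²/64 + 37 = (-1 + 64)²/64 + 37 = (1/64)*63² + 37 = (1/64)*3969 + 37 = 3969/64 + 37 = 6337/64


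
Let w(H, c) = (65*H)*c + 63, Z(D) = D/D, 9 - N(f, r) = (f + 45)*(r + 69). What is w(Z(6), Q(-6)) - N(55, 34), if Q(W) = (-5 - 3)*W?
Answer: 13474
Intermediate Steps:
N(f, r) = 9 - (45 + f)*(69 + r) (N(f, r) = 9 - (f + 45)*(r + 69) = 9 - (45 + f)*(69 + r))
Q(W) = -8*W
Z(D) = 1
w(H, c) = 63 + 65*H*c (w(H, c) = 65*H*c + 63 = 63 + 65*H*c)
w(Z(6), Q(-6)) - N(55, 34) = (63 + 65*1*(-8*(-6))) - (-3096 - 69*55 - 45*34 - 1*55*34) = (63 + 65*1*48) - (-3096 - 3795 - 1530 - 1870) = (63 + 3120) - 1*(-10291) = 3183 + 10291 = 13474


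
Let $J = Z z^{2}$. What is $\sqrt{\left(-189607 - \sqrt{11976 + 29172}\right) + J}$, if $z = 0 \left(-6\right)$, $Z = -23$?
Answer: $\sqrt{-189607 - 18 \sqrt{127}} \approx 435.67 i$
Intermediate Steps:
$z = 0$
$J = 0$ ($J = - 23 \cdot 0^{2} = \left(-23\right) 0 = 0$)
$\sqrt{\left(-189607 - \sqrt{11976 + 29172}\right) + J} = \sqrt{\left(-189607 - \sqrt{11976 + 29172}\right) + 0} = \sqrt{\left(-189607 - \sqrt{41148}\right) + 0} = \sqrt{\left(-189607 - 18 \sqrt{127}\right) + 0} = \sqrt{-189607 - 18 \sqrt{127}}$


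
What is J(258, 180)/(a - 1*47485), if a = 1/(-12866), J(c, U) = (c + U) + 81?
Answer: -2225818/203647337 ≈ -0.010930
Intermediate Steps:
J(c, U) = 81 + U + c (J(c, U) = (U + c) + 81 = 81 + U + c)
a = -1/12866 ≈ -7.7724e-5
J(258, 180)/(a - 1*47485) = (81 + 180 + 258)/(-1/12866 - 1*47485) = 519/(-1/12866 - 47485) = 519/(-610942011/12866) = 519*(-12866/610942011) = -2225818/203647337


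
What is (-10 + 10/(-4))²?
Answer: 625/4 ≈ 156.25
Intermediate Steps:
(-10 + 10/(-4))² = (-10 + 10*(-¼))² = (-10 - 5/2)² = (-25/2)² = 625/4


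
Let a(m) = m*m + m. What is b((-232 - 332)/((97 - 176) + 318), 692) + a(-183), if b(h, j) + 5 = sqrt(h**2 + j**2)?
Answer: 33301 + 4*sqrt(1709594290)/239 ≈ 33993.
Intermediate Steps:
a(m) = m + m**2 (a(m) = m**2 + m = m + m**2)
b(h, j) = -5 + sqrt(h**2 + j**2)
b((-232 - 332)/((97 - 176) + 318), 692) + a(-183) = (-5 + sqrt(((-232 - 332)/((97 - 176) + 318))**2 + 692**2)) - 183*(1 - 183) = (-5 + sqrt((-564/(-79 + 318))**2 + 478864)) - 183*(-182) = (-5 + sqrt((-564/239)**2 + 478864)) + 33306 = (-5 + sqrt(318096/57121 + 478864)) + 33306 = (-5 + sqrt(27353508640/57121)) + 33306 = (-5 + 4*sqrt(1709594290)/239) + 33306 = 33301 + 4*sqrt(1709594290)/239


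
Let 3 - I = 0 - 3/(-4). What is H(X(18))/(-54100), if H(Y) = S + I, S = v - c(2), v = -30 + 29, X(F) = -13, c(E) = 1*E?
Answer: 3/216400 ≈ 1.3863e-5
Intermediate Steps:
c(E) = E
I = 9/4 (I = 3 - (0 - 3/(-4)) = 3 - (0 - 3*(-¼)) = 3 - (0 + ¾) = 3 - 1*¾ = 3 - ¾ = 9/4 ≈ 2.2500)
v = -1
S = -3 (S = -1 - 1*2 = -1 - 2 = -3)
H(Y) = -¾ (H(Y) = -3 + 9/4 = -¾)
H(X(18))/(-54100) = -¾/(-54100) = -¾*(-1/54100) = 3/216400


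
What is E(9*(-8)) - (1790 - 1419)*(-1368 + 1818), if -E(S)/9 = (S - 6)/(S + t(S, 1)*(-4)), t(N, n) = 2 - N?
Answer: -30719151/184 ≈ -1.6695e+5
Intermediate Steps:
E(S) = -9*(-6 + S)/(-8 + 5*S) (E(S) = -9*(S - 6)/(S + (2 - S)*(-4)) = -9*(-6 + S)/(S + (-8 + 4*S)) = -9*(-6 + S)/(-8 + 5*S))
E(9*(-8)) - (1790 - 1419)*(-1368 + 1818) = 9*(6 - 9*(-8))/(-8 + 5*(9*(-8))) - (1790 - 1419)*(-1368 + 1818) = 9*(6 - 1*(-72))/(-8 + 5*(-72)) - 371*450 = 9*(6 + 72)/(-8 - 360) - 1*166950 = 9*78/(-368) - 166950 = 9*(-1/368)*78 - 166950 = -351/184 - 166950 = -30719151/184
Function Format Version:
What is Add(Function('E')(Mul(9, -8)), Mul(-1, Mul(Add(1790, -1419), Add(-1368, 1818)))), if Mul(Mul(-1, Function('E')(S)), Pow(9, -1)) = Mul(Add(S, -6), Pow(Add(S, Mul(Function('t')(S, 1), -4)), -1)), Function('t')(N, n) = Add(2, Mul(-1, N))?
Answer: Rational(-30719151, 184) ≈ -1.6695e+5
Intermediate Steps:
Function('E')(S) = Mul(-9, Pow(Add(-8, Mul(5, S)), -1), Add(-6, S)) (Function('E')(S) = Mul(-9, Mul(Add(S, -6), Pow(Add(S, Mul(Add(2, Mul(-1, S)), -4)), -1))) = Mul(-9, Mul(Add(-6, S), Pow(Add(S, Add(-8, Mul(4, S))), -1))) = Mul(-9, Mul(Add(-6, S), Pow(Add(-8, Mul(5, S)), -1))) = Mul(-9, Mul(Pow(Add(-8, Mul(5, S)), -1), Add(-6, S))) = Mul(-9, Pow(Add(-8, Mul(5, S)), -1), Add(-6, S)))
Add(Function('E')(Mul(9, -8)), Mul(-1, Mul(Add(1790, -1419), Add(-1368, 1818)))) = Add(Mul(9, Pow(Add(-8, Mul(5, Mul(9, -8))), -1), Add(6, Mul(-1, Mul(9, -8)))), Mul(-1, Mul(Add(1790, -1419), Add(-1368, 1818)))) = Add(Mul(9, Pow(Add(-8, Mul(5, -72)), -1), Add(6, Mul(-1, -72))), Mul(-1, Mul(371, 450))) = Add(Mul(9, Pow(Add(-8, -360), -1), Add(6, 72)), Mul(-1, 166950)) = Add(Mul(9, Pow(-368, -1), 78), -166950) = Add(Mul(9, Rational(-1, 368), 78), -166950) = Add(Rational(-351, 184), -166950) = Rational(-30719151, 184)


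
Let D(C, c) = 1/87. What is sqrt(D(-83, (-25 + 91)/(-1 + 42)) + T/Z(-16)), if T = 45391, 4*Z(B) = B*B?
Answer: sqrt(343570047)/696 ≈ 26.632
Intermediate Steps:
Z(B) = B**2/4 (Z(B) = (B*B)/4 = B**2/4)
D(C, c) = 1/87
sqrt(D(-83, (-25 + 91)/(-1 + 42)) + T/Z(-16)) = sqrt(1/87 + 45391/(((1/4)*(-16)**2))) = sqrt(1/87 + 45391/(((1/4)*256))) = sqrt(1/87 + 45391/64) = sqrt(3949081/5568) = sqrt(343570047)/696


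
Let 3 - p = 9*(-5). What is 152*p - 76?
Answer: 7220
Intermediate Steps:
p = 48 (p = 3 - 9*(-5) = 3 - 1*(-45) = 3 + 45 = 48)
152*p - 76 = 152*48 - 76 = 7296 - 76 = 7220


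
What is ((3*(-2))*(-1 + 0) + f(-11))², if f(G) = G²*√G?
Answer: -161015 + 1452*I*√11 ≈ -1.6102e+5 + 4815.7*I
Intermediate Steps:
f(G) = G^(5/2)
((3*(-2))*(-1 + 0) + f(-11))² = ((3*(-2))*(-1 + 0) + (-11)^(5/2))² = (-6*(-1) + 121*I*√11)² = (6 + 121*I*√11)²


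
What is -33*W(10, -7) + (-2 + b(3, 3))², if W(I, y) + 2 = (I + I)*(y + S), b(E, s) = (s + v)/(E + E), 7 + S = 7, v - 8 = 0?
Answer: 168697/36 ≈ 4686.0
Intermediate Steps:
v = 8 (v = 8 + 0 = 8)
S = 0 (S = -7 + 7 = 0)
b(E, s) = (8 + s)/(2*E) (b(E, s) = (s + 8)/(E + E) = (8 + s)/((2*E)) = (8 + s)*(1/(2*E)) = (8 + s)/(2*E))
W(I, y) = -2 + 2*I*y (W(I, y) = -2 + (I + I)*(y + 0) = -2 + (2*I)*y = -2 + 2*I*y)
-33*W(10, -7) + (-2 + b(3, 3))² = -33*(-2 + 2*10*(-7)) + (-2 + (½)*(8 + 3)/3)² = -33*(-2 - 140) + (-2 + (½)*(⅓)*11)² = -33*(-142) + (-2 + 11/6)² = 4686 + (-⅙)² = 4686 + 1/36 = 168697/36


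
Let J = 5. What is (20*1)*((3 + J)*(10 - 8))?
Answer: 320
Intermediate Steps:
(20*1)*((3 + J)*(10 - 8)) = (20*1)*((3 + 5)*(10 - 8)) = 20*(8*2) = 20*16 = 320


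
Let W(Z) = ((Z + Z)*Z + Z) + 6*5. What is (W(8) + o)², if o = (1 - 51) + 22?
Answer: 19044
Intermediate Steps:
o = -28 (o = -50 + 22 = -28)
W(Z) = 30 + Z + 2*Z² (W(Z) = ((2*Z)*Z + Z) + 30 = (2*Z² + Z) + 30 = (Z + 2*Z²) + 30 = 30 + Z + 2*Z²)
(W(8) + o)² = ((30 + 8 + 2*8²) - 28)² = ((30 + 8 + 2*64) - 28)² = ((30 + 8 + 128) - 28)² = (166 - 28)² = 138² = 19044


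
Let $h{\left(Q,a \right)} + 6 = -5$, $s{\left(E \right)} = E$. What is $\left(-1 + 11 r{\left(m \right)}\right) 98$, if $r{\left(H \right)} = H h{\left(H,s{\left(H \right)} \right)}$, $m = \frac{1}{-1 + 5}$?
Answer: $- \frac{6125}{2} \approx -3062.5$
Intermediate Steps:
$h{\left(Q,a \right)} = -11$ ($h{\left(Q,a \right)} = -6 - 5 = -11$)
$m = \frac{1}{4} \approx 0.25$
$r{\left(H \right)} = - 11 H$ ($r{\left(H \right)} = H \left(-11\right) = - 11 H$)
$\left(-1 + 11 r{\left(m \right)}\right) 98 = \left(-1 + 11 \left(\left(-11\right) \frac{1}{4}\right)\right) 98 = \left(-1 + 11 \left(- \frac{11}{4}\right)\right) 98 = \left(-1 - \frac{121}{4}\right) 98 = \left(- \frac{125}{4}\right) 98 = - \frac{6125}{2}$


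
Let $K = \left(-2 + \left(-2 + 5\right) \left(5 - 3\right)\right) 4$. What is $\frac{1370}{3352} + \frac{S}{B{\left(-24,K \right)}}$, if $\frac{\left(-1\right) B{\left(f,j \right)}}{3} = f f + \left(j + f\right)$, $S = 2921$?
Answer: $- \frac{932089}{713976} \approx -1.3055$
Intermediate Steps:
$K = 16$ ($K = \left(-2 + 3 \cdot 2\right) 4 = \left(-2 + 6\right) 4 = 4 \cdot 4 = 16$)
$B{\left(f,j \right)} = - 3 f - 3 j - 3 f^{2}$ ($B{\left(f,j \right)} = - 3 \left(f f + \left(j + f\right)\right) = - 3 \left(f^{2} + \left(f + j\right)\right) = - 3 \left(f + j + f^{2}\right) = - 3 f - 3 j - 3 f^{2}$)
$\frac{1370}{3352} + \frac{S}{B{\left(-24,K \right)}} = \frac{1370}{3352} + \frac{2921}{\left(-3\right) \left(-24\right) - 48 - 3 \left(-24\right)^{2}} = 1370 \cdot \frac{1}{3352} + \frac{2921}{72 - 48 - 1728} = \frac{685}{1676} + \frac{2921}{72 - 48 - 1728} = \frac{685}{1676} + \frac{2921}{-1704} = \frac{685}{1676} + 2921 \left(- \frac{1}{1704}\right) = \frac{685}{1676} - \frac{2921}{1704} = - \frac{932089}{713976}$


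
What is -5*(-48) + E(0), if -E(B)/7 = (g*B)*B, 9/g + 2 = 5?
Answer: 240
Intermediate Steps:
g = 3 (g = 9/(-2 + 5) = 9/3 = 9*(1/3) = 3)
E(B) = -21*B**2 (E(B) = -7*3*B*B = -21*B**2)
-5*(-48) + E(0) = -5*(-48) - 21*0**2 = 240 - 21*0 = 240 + 0 = 240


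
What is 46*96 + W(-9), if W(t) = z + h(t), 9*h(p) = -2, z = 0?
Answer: 39742/9 ≈ 4415.8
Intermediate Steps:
h(p) = -2/9 (h(p) = (⅑)*(-2) = -2/9)
W(t) = -2/9 (W(t) = 0 - 2/9 = -2/9)
46*96 + W(-9) = 46*96 - 2/9 = 4416 - 2/9 = 39742/9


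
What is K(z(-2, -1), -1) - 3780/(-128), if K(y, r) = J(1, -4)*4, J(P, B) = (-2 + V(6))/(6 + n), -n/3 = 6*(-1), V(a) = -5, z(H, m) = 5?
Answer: 2723/96 ≈ 28.365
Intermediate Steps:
n = 18 (n = -18*(-1) = -3*(-6) = 18)
J(P, B) = -7/24 (J(P, B) = (-2 - 5)/(6 + 18) = -7/24)
K(y, r) = -7/6 (K(y, r) = -7/24*4 = -7/6)
K(z(-2, -1), -1) - 3780/(-128) = -7/6 - 3780/(-128) = -7/6 - 3780*(-1)/128 = -7/6 - 90*(-21/64) = -7/6 + 945/32 = 2723/96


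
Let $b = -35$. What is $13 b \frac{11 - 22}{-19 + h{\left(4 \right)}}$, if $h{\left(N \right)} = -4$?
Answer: $- \frac{5005}{23} \approx -217.61$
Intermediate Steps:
$13 b \frac{11 - 22}{-19 + h{\left(4 \right)}} = 13 \left(-35\right) \frac{11 - 22}{-19 - 4} = - 455 \left(- \frac{11}{-23}\right) = - 455 \left(\left(-11\right) \left(- \frac{1}{23}\right)\right) = \left(-455\right) \frac{11}{23} = - \frac{5005}{23}$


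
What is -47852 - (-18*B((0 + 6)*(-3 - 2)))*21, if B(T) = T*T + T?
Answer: 281008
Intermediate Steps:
B(T) = T + T² (B(T) = T² + T = T + T²)
-47852 - (-18*B((0 + 6)*(-3 - 2)))*21 = -47852 - (-18*(0 + 6)*(-3 - 2)*(1 + (0 + 6)*(-3 - 2)))*21 = -47852 - (-18*6*(-5)*(1 + 6*(-5)))*21 = -47852 - (-(-540)*(1 - 30))*21 = -47852 - (-(-540)*(-29))*21 = -47852 - (-18*870)*21 = -47852 - (-15660)*21 = -47852 - 1*(-328860) = -47852 + 328860 = 281008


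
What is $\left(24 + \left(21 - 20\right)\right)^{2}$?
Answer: $625$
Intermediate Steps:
$\left(24 + \left(21 - 20\right)\right)^{2} = \left(24 + 1\right)^{2} = 25^{2} = 625$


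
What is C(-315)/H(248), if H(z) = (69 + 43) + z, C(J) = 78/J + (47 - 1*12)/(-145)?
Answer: -1489/1096200 ≈ -0.0013583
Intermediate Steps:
C(J) = -7/29 + 78/J (C(J) = 78/J + (47 - 12)*(-1/145) = 78/J + 35*(-1/145) = 78/J - 7/29 = -7/29 + 78/J)
H(z) = 112 + z
C(-315)/H(248) = (-7/29 + 78/(-315))/(112 + 248) = (-7/29 + 78*(-1/315))/360 = (-7/29 - 26/105)*(1/360) = -1489/3045*1/360 = -1489/1096200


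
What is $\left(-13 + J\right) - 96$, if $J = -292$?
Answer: $-401$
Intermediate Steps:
$\left(-13 + J\right) - 96 = \left(-13 - 292\right) - 96 = -305 - 96 = -401$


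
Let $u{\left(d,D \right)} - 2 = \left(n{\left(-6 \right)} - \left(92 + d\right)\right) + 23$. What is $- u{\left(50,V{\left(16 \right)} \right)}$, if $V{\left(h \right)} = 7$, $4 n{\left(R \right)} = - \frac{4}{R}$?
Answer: $\frac{701}{6} \approx 116.83$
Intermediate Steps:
$n{\left(R \right)} = - \frac{1}{R}$ ($n{\left(R \right)} = \frac{\left(-4\right) \frac{1}{R}}{4} = - \frac{1}{R}$)
$u{\left(d,D \right)} = - \frac{401}{6} - d$ ($u{\left(d,D \right)} = 2 + \left(\left(- \frac{1}{-6} - \left(92 + d\right)\right) + 23\right) = 2 + \left(\left(\left(-1\right) \left(- \frac{1}{6}\right) - \left(92 + d\right)\right) + 23\right) = 2 + \left(\left(\frac{1}{6} - \left(92 + d\right)\right) + 23\right) = 2 + \left(\left(- \frac{551}{6} - d\right) + 23\right) = 2 - \left(\frac{413}{6} + d\right) = - \frac{401}{6} - d$)
$- u{\left(50,V{\left(16 \right)} \right)} = - (- \frac{401}{6} - 50) = \left(-1\right) \left(- \frac{701}{6}\right) = \frac{701}{6}$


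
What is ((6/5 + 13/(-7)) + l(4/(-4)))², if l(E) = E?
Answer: 3364/1225 ≈ 2.7461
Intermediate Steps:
((6/5 + 13/(-7)) + l(4/(-4)))² = ((6/5 + 13/(-7)) + 4/(-4))² = ((6*(⅕) + 13*(-⅐)) + 4*(-¼))² = ((6/5 - 13/7) - 1)² = (-23/35 - 1)² = (-58/35)² = 3364/1225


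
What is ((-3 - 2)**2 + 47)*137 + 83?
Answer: 9947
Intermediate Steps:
((-3 - 2)**2 + 47)*137 + 83 = ((-5)**2 + 47)*137 + 83 = (25 + 47)*137 + 83 = 72*137 + 83 = 9864 + 83 = 9947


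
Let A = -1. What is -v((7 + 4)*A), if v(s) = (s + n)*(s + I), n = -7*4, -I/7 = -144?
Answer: 38883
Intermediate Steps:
I = 1008 (I = -7*(-144) = 1008)
n = -28
v(s) = (-28 + s)*(1008 + s) (v(s) = (s - 28)*(s + 1008) = (-28 + s)*(1008 + s))
-v((7 + 4)*A) = -(-28224 + ((7 + 4)*(-1))**2 + 980*((7 + 4)*(-1))) = -(-28224 + (11*(-1))**2 + 980*(11*(-1))) = -(-28224 + (-11)**2 + 980*(-11)) = -(-28224 + 121 - 10780) = -1*(-38883) = 38883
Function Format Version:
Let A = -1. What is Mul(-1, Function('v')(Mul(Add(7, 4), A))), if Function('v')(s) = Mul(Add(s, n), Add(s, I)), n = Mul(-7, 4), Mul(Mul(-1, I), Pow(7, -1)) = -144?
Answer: 38883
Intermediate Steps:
I = 1008 (I = Mul(-7, -144) = 1008)
n = -28
Function('v')(s) = Mul(Add(-28, s), Add(1008, s)) (Function('v')(s) = Mul(Add(s, -28), Add(s, 1008)) = Mul(Add(-28, s), Add(1008, s)))
Mul(-1, Function('v')(Mul(Add(7, 4), A))) = Mul(-1, Add(-28224, Pow(Mul(Add(7, 4), -1), 2), Mul(980, Mul(Add(7, 4), -1)))) = Mul(-1, Add(-28224, Pow(Mul(11, -1), 2), Mul(980, Mul(11, -1)))) = Mul(-1, Add(-28224, Pow(-11, 2), Mul(980, -11))) = Mul(-1, Add(-28224, 121, -10780)) = Mul(-1, -38883) = 38883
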